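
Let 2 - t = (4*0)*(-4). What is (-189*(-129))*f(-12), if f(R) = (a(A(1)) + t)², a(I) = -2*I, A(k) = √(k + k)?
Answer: 292572 - 195048*√2 ≈ 16732.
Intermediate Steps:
A(k) = √2*√k (A(k) = √(2*k) = √2*√k)
t = 2 (t = 2 - 4*0*(-4) = 2 - 0*(-4) = 2 - 1*0 = 2 + 0 = 2)
f(R) = (2 - 2*√2)² (f(R) = (-2*√2*√1 + 2)² = (-2*√2 + 2)² = (2 - 2*√2)²)
(-189*(-129))*f(-12) = (-189*(-129))*(12 - 8*√2) = 24381*(12 - 8*√2) = 292572 - 195048*√2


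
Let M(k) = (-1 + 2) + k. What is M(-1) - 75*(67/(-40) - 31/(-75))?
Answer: 757/8 ≈ 94.625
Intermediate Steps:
M(k) = 1 + k
M(-1) - 75*(67/(-40) - 31/(-75)) = (1 - 1) - 75*(67/(-40) - 31/(-75)) = 0 - 75*(67*(-1/40) - 31*(-1/75)) = 0 - 75*(-67/40 + 31/75) = 0 - 75*(-757/600) = 0 + 757/8 = 757/8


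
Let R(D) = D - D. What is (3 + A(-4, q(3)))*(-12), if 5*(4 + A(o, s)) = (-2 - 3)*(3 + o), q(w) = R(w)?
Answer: 0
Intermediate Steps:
R(D) = 0
q(w) = 0
A(o, s) = -7 - o (A(o, s) = -4 + ((-2 - 3)*(3 + o))/5 = -4 + (-5*(3 + o))/5 = -4 + (-15 - 5*o)/5 = -4 + (-3 - o) = -7 - o)
(3 + A(-4, q(3)))*(-12) = (3 + (-7 - 1*(-4)))*(-12) = (3 + (-7 + 4))*(-12) = (3 - 3)*(-12) = 0*(-12) = 0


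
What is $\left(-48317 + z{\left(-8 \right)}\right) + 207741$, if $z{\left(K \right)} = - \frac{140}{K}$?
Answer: $\frac{318883}{2} \approx 1.5944 \cdot 10^{5}$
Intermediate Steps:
$\left(-48317 + z{\left(-8 \right)}\right) + 207741 = \left(-48317 - \frac{140}{-8}\right) + 207741 = \left(-48317 - - \frac{35}{2}\right) + 207741 = \left(-48317 + \frac{35}{2}\right) + 207741 = - \frac{96599}{2} + 207741 = \frac{318883}{2}$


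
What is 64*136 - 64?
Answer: 8640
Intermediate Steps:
64*136 - 64 = 8704 - 64 = 8640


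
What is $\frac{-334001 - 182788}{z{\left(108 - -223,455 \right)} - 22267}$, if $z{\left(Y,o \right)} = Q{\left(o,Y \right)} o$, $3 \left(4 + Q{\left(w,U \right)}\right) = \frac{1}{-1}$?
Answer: $\frac{221481}{10388} \approx 21.321$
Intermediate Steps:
$Q{\left(w,U \right)} = - \frac{13}{3}$ ($Q{\left(w,U \right)} = -4 + \frac{1}{3 \left(-1\right)} = -4 + \frac{1}{3} \left(-1\right) = -4 - \frac{1}{3} = - \frac{13}{3}$)
$z{\left(Y,o \right)} = - \frac{13 o}{3}$
$\frac{-334001 - 182788}{z{\left(108 - -223,455 \right)} - 22267} = \frac{-334001 - 182788}{\left(- \frac{13}{3}\right) 455 - 22267} = - \frac{516789}{- \frac{5915}{3} - 22267} = - \frac{516789}{- \frac{72716}{3}} = \left(-516789\right) \left(- \frac{3}{72716}\right) = \frac{221481}{10388}$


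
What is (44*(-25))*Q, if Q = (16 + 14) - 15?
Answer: -16500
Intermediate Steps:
Q = 15 (Q = 30 - 15 = 15)
(44*(-25))*Q = (44*(-25))*15 = -1100*15 = -16500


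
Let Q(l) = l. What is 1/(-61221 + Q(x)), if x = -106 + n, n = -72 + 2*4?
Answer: -1/61391 ≈ -1.6289e-5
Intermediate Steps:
n = -64 (n = -72 + 8 = -64)
x = -170 (x = -106 - 64 = -170)
1/(-61221 + Q(x)) = 1/(-61221 - 170) = 1/(-61391) = -1/61391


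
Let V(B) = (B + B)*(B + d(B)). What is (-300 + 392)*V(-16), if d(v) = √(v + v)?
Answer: 47104 - 11776*I*√2 ≈ 47104.0 - 16654.0*I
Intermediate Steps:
d(v) = √2*√v (d(v) = √(2*v) = √2*√v)
V(B) = 2*B*(B + √2*√B) (V(B) = (B + B)*(B + √2*√B) = (2*B)*(B + √2*√B) = 2*B*(B + √2*√B))
(-300 + 392)*V(-16) = (-300 + 392)*(2*(-16)*(-16 + √2*√(-16))) = 92*(2*(-16)*(-16 + √2*(4*I))) = 92*(2*(-16)*(-16 + 4*I*√2)) = 92*(512 - 128*I*√2) = 47104 - 11776*I*√2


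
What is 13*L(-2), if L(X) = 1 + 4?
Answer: 65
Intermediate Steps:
L(X) = 5
13*L(-2) = 13*5 = 65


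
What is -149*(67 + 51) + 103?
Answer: -17479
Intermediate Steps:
-149*(67 + 51) + 103 = -149*118 + 103 = -17582 + 103 = -17479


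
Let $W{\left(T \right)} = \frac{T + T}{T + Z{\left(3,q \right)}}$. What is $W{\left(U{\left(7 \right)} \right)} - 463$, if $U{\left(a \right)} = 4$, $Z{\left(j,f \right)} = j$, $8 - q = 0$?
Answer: $- \frac{3233}{7} \approx -461.86$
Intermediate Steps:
$q = 8$ ($q = 8 - 0 = 8 + 0 = 8$)
$W{\left(T \right)} = \frac{2 T}{3 + T}$ ($W{\left(T \right)} = \frac{T + T}{T + 3} = \frac{2 T}{3 + T}$)
$W{\left(U{\left(7 \right)} \right)} - 463 = 2 \cdot 4 \frac{1}{3 + 4} - 463 = 2 \cdot 4 \cdot \frac{1}{7} - 463 = \frac{8}{7} - 463 = - \frac{3233}{7}$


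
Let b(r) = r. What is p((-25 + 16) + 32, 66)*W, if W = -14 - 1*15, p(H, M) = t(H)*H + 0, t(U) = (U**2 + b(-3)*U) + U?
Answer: -322161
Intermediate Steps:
t(U) = U**2 - 2*U (t(U) = (U**2 - 3*U) + U = U**2 - 2*U)
p(H, M) = H**2*(-2 + H) (p(H, M) = (H*(-2 + H))*H + 0 = H**2*(-2 + H) + 0 = H**2*(-2 + H))
W = -29 (W = -14 - 15 = -29)
p((-25 + 16) + 32, 66)*W = (((-25 + 16) + 32)**2*(-2 + ((-25 + 16) + 32)))*(-29) = ((-9 + 32)**2*(-2 + (-9 + 32)))*(-29) = (23**2*(-2 + 23))*(-29) = (529*21)*(-29) = 11109*(-29) = -322161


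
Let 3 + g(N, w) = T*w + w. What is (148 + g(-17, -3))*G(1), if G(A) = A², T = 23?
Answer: 73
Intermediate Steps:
g(N, w) = -3 + 24*w (g(N, w) = -3 + (23*w + w) = -3 + 24*w)
(148 + g(-17, -3))*G(1) = (148 + (-3 + 24*(-3)))*1² = (148 + (-3 - 72))*1 = (148 - 75)*1 = 73*1 = 73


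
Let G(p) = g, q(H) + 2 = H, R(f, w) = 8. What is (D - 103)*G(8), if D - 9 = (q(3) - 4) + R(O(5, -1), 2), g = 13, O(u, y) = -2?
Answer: -1157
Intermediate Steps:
q(H) = -2 + H
G(p) = 13
D = 14 (D = 9 + (((-2 + 3) - 4) + 8) = 9 + ((1 - 4) + 8) = 9 + (-3 + 8) = 9 + 5 = 14)
(D - 103)*G(8) = (14 - 103)*13 = -89*13 = -1157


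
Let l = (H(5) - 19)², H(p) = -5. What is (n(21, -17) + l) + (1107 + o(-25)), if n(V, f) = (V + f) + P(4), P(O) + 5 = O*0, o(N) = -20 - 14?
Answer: 1648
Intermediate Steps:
o(N) = -34
P(O) = -5 (P(O) = -5 + O*0 = -5 + 0 = -5)
n(V, f) = -5 + V + f (n(V, f) = (V + f) - 5 = -5 + V + f)
l = 576 (l = (-5 - 19)² = (-24)² = 576)
(n(21, -17) + l) + (1107 + o(-25)) = ((-5 + 21 - 17) + 576) + (1107 - 34) = (-1 + 576) + 1073 = 575 + 1073 = 1648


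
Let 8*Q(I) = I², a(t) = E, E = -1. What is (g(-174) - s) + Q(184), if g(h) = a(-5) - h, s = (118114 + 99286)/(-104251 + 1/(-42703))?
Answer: 9809798391035/2225915227 ≈ 4407.1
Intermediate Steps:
a(t) = -1
s = -4641816100/2225915227 (s = 217400/(-104251 - 1/42703) = 217400/(-4451830454/42703) = 217400*(-42703/4451830454) = -4641816100/2225915227 ≈ -2.0854)
g(h) = -1 - h
Q(I) = I²/8
(g(-174) - s) + Q(184) = ((-1 - 1*(-174)) - 1*(-4641816100/2225915227)) + (⅛)*184² = ((-1 + 174) + 4641816100/2225915227) + (⅛)*33856 = (173 + 4641816100/2225915227) + 4232 = 389725150371/2225915227 + 4232 = 9809798391035/2225915227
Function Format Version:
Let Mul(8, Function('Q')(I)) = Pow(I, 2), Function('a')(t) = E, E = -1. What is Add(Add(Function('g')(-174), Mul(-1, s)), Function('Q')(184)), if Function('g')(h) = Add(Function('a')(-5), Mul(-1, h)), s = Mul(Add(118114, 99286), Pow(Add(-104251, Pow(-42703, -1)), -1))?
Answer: Rational(9809798391035, 2225915227) ≈ 4407.1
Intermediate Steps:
Function('a')(t) = -1
s = Rational(-4641816100, 2225915227) (s = Mul(217400, Pow(Add(-104251, Rational(-1, 42703)), -1)) = Mul(217400, Pow(Rational(-4451830454, 42703), -1)) = Mul(217400, Rational(-42703, 4451830454)) = Rational(-4641816100, 2225915227) ≈ -2.0854)
Function('g')(h) = Add(-1, Mul(-1, h))
Function('Q')(I) = Mul(Rational(1, 8), Pow(I, 2))
Add(Add(Function('g')(-174), Mul(-1, s)), Function('Q')(184)) = Add(Add(Add(-1, Mul(-1, -174)), Mul(-1, Rational(-4641816100, 2225915227))), Mul(Rational(1, 8), Pow(184, 2))) = Add(Add(Add(-1, 174), Rational(4641816100, 2225915227)), Mul(Rational(1, 8), 33856)) = Add(Add(173, Rational(4641816100, 2225915227)), 4232) = Add(Rational(389725150371, 2225915227), 4232) = Rational(9809798391035, 2225915227)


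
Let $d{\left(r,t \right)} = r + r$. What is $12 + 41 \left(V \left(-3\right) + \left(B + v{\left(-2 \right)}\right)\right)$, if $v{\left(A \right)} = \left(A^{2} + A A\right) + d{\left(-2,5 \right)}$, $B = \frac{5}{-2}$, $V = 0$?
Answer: $\frac{147}{2} \approx 73.5$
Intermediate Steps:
$d{\left(r,t \right)} = 2 r$
$B = - \frac{5}{2}$ ($B = 5 \left(- \frac{1}{2}\right) = - \frac{5}{2} \approx -2.5$)
$v{\left(A \right)} = -4 + 2 A^{2}$ ($v{\left(A \right)} = \left(A^{2} + A A\right) + 2 \left(-2\right) = \left(A^{2} + A^{2}\right) - 4 = 2 A^{2} - 4 = -4 + 2 A^{2}$)
$12 + 41 \left(V \left(-3\right) + \left(B + v{\left(-2 \right)}\right)\right) = 12 + 41 \left(0 \left(-3\right) - \left(\frac{13}{2} - 8\right)\right) = 12 + 41 \left(0 + \left(- \frac{5}{2} + \left(-4 + 2 \cdot 4\right)\right)\right) = 12 + 41 \left(0 + \left(- \frac{5}{2} + \left(-4 + 8\right)\right)\right) = 12 + 41 \left(0 + \left(- \frac{5}{2} + 4\right)\right) = 12 + 41 \left(0 + \frac{3}{2}\right) = 12 + 41 \cdot \frac{3}{2} = 12 + \frac{123}{2} = \frac{147}{2}$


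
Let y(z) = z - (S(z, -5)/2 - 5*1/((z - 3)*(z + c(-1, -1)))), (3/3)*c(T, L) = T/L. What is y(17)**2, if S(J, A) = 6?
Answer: 12482089/63504 ≈ 196.56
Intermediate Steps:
c(T, L) = T/L
y(z) = -3 + z + 5/((1 + z)*(-3 + z)) (y(z) = z - (6/2 - 5*1/((z - 3)*(z - 1/(-1)))) = z - (6*(1/2) - 5*1/((-3 + z)*(z - 1*(-1)))) = z - (3 - 5*1/((-3 + z)*(z + 1))) = z - (3 - 5*1/((1 + z)*(-3 + z))) = z - (3 - 5/((1 + z)*(-3 + z))) = z + (-3 + 5/((1 + z)*(-3 + z))) = -3 + z + 5/((1 + z)*(-3 + z)))
y(17)**2 = ((14 + 17**3 - 5*17**2 + 3*17)/(-3 + 17**2 - 2*17))**2 = ((14 + 4913 - 5*289 + 51)/(-3 + 289 - 34))**2 = ((14 + 4913 - 1445 + 51)/252)**2 = ((1/252)*3533)**2 = (3533/252)**2 = 12482089/63504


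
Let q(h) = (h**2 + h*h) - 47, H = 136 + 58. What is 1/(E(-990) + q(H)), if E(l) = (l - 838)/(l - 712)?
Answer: 851/64017389 ≈ 1.3293e-5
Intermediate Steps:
E(l) = (-838 + l)/(-712 + l)
H = 194
q(h) = -47 + 2*h**2 (q(h) = (h**2 + h**2) - 47 = 2*h**2 - 47 = -47 + 2*h**2)
1/(E(-990) + q(H)) = 1/((-838 - 990)/(-712 - 990) + (-47 + 2*194**2)) = 1/(-1828/(-1702) + (-47 + 2*37636)) = 1/(-1/1702*(-1828) + (-47 + 75272)) = 1/(914/851 + 75225) = 1/(64017389/851) = 851/64017389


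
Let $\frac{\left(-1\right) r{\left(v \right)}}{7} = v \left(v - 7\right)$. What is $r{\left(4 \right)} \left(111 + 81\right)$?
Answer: $16128$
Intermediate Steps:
$r{\left(v \right)} = - 7 v \left(-7 + v\right)$ ($r{\left(v \right)} = - 7 v \left(v - 7\right) = - 7 v \left(-7 + v\right)$)
$r{\left(4 \right)} \left(111 + 81\right) = 7 \cdot 4 \left(7 - 4\right) \left(111 + 81\right) = 7 \cdot 4 \left(7 - 4\right) 192 = 7 \cdot 4 \cdot 3 \cdot 192 = 84 \cdot 192 = 16128$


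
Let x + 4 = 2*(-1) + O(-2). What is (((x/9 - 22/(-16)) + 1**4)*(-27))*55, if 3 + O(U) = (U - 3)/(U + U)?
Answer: -17985/8 ≈ -2248.1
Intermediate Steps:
O(U) = -3 + (-3 + U)/(2*U) (O(U) = -3 + (U - 3)/(U + U) = -3 + (-3 + U)/((2*U)) = -3 + (-3 + U)*(1/(2*U)) = -3 + (-3 + U)/(2*U))
x = -31/4 (x = -4 + (2*(-1) + (1/2)*(-3 - 5*(-2))/(-2)) = -4 + (-2 + (1/2)*(-1/2)*(-3 + 10)) = -4 + (-2 + (1/2)*(-1/2)*7) = -4 + (-2 - 7/4) = -4 - 15/4 = -31/4 ≈ -7.7500)
(((x/9 - 22/(-16)) + 1**4)*(-27))*55 = (((-31/4/9 - 22/(-16)) + 1**4)*(-27))*55 = (((-31/4*1/9 - 22*(-1/16)) + 1)*(-27))*55 = (((-31/36 + 11/8) + 1)*(-27))*55 = ((37/72 + 1)*(-27))*55 = ((109/72)*(-27))*55 = -327/8*55 = -17985/8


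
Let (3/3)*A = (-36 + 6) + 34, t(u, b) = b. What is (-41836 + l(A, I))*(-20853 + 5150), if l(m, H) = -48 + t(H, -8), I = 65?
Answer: 657830076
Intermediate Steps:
A = 4 (A = (-36 + 6) + 34 = -30 + 34 = 4)
l(m, H) = -56 (l(m, H) = -48 - 8 = -56)
(-41836 + l(A, I))*(-20853 + 5150) = (-41836 - 56)*(-20853 + 5150) = -41892*(-15703) = 657830076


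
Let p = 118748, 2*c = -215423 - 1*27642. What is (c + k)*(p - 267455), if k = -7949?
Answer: 38509610841/2 ≈ 1.9255e+10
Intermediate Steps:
c = -243065/2 (c = (-215423 - 1*27642)/2 = (-215423 - 27642)/2 = (½)*(-243065) = -243065/2 ≈ -1.2153e+5)
(c + k)*(p - 267455) = (-243065/2 - 7949)*(118748 - 267455) = -258963/2*(-148707) = 38509610841/2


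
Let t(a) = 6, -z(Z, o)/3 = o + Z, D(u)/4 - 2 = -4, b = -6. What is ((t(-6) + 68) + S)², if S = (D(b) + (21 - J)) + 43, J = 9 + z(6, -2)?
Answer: 17689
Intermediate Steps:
D(u) = -8 (D(u) = 8 + 4*(-4) = 8 - 16 = -8)
z(Z, o) = -3*Z - 3*o (z(Z, o) = -3*(o + Z) = -3*(Z + o) = -3*Z - 3*o)
J = -3 (J = 9 + (-3*6 - 3*(-2)) = 9 + (-18 + 6) = 9 - 12 = -3)
S = 59 (S = (-8 + (21 - 1*(-3))) + 43 = (-8 + (21 + 3)) + 43 = (-8 + 24) + 43 = 16 + 43 = 59)
((t(-6) + 68) + S)² = ((6 + 68) + 59)² = (74 + 59)² = 133² = 17689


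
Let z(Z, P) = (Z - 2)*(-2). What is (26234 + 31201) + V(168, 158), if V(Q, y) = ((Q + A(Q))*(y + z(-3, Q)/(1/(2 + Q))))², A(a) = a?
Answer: 389735564379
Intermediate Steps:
z(Z, P) = 4 - 2*Z (z(Z, P) = (-2 + Z)*(-2) = 4 - 2*Z)
V(Q, y) = 4*Q²*(20 + y + 10*Q)² (V(Q, y) = ((Q + Q)*(y + (4 - 2*(-3))/(1/(2 + Q))))² = ((2*Q)*(y + (4 + 6)*(2 + Q)))² = ((2*Q)*(y + 10*(2 + Q)))² = ((2*Q)*(y + (20 + 10*Q)))² = ((2*Q)*(20 + y + 10*Q))² = (2*Q*(20 + y + 10*Q))² = 4*Q²*(20 + y + 10*Q)²)
(26234 + 31201) + V(168, 158) = (26234 + 31201) + 4*168²*(20 + 158 + 10*168)² = 57435 + 4*28224*(20 + 158 + 1680)² = 57435 + 4*28224*1858² = 57435 + 4*28224*3452164 = 57435 + 389735506944 = 389735564379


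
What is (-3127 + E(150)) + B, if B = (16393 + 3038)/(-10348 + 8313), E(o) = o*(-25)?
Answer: -14014126/2035 ≈ -6886.5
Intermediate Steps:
E(o) = -25*o
B = -19431/2035 (B = 19431/(-2035) = 19431*(-1/2035) = -19431/2035 ≈ -9.5484)
(-3127 + E(150)) + B = (-3127 - 25*150) - 19431/2035 = (-3127 - 3750) - 19431/2035 = -6877 - 19431/2035 = -14014126/2035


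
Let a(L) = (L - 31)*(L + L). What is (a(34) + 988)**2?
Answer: 1420864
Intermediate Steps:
a(L) = 2*L*(-31 + L) (a(L) = (-31 + L)*(2*L) = 2*L*(-31 + L))
(a(34) + 988)**2 = (2*34*(-31 + 34) + 988)**2 = (2*34*3 + 988)**2 = (204 + 988)**2 = 1192**2 = 1420864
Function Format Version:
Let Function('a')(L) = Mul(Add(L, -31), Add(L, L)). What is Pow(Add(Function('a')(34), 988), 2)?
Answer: 1420864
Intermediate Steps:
Function('a')(L) = Mul(2, L, Add(-31, L)) (Function('a')(L) = Mul(Add(-31, L), Mul(2, L)) = Mul(2, L, Add(-31, L)))
Pow(Add(Function('a')(34), 988), 2) = Pow(Add(Mul(2, 34, Add(-31, 34)), 988), 2) = Pow(Add(Mul(2, 34, 3), 988), 2) = Pow(Add(204, 988), 2) = Pow(1192, 2) = 1420864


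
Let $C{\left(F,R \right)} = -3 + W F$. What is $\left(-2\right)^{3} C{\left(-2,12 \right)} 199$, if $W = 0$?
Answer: $4776$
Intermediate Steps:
$C{\left(F,R \right)} = -3$ ($C{\left(F,R \right)} = -3 + 0 F = -3 + 0 = -3$)
$\left(-2\right)^{3} C{\left(-2,12 \right)} 199 = \left(-2\right)^{3} \left(-3\right) 199 = \left(-8\right) \left(-3\right) 199 = 24 \cdot 199 = 4776$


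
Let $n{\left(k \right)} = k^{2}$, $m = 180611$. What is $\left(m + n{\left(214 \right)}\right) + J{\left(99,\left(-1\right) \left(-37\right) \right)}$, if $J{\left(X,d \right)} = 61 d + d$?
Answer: $228701$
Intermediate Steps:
$J{\left(X,d \right)} = 62 d$
$\left(m + n{\left(214 \right)}\right) + J{\left(99,\left(-1\right) \left(-37\right) \right)} = \left(180611 + 214^{2}\right) + 62 \left(\left(-1\right) \left(-37\right)\right) = \left(180611 + 45796\right) + 62 \cdot 37 = 226407 + 2294 = 228701$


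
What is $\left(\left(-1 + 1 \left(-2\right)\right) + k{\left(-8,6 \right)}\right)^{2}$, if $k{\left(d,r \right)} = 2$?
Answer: $1$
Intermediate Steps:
$\left(\left(-1 + 1 \left(-2\right)\right) + k{\left(-8,6 \right)}\right)^{2} = \left(\left(-1 + 1 \left(-2\right)\right) + 2\right)^{2} = \left(\left(-1 - 2\right) + 2\right)^{2} = \left(-3 + 2\right)^{2} = \left(-1\right)^{2} = 1$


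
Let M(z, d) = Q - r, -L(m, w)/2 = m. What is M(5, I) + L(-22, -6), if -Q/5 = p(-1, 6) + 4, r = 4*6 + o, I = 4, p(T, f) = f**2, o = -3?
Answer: -177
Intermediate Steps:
r = 21 (r = 4*6 - 3 = 24 - 3 = 21)
L(m, w) = -2*m
Q = -200 (Q = -5*(6**2 + 4) = -5*(36 + 4) = -5*40 = -200)
M(z, d) = -221 (M(z, d) = -200 - 1*21 = -200 - 21 = -221)
M(5, I) + L(-22, -6) = -221 - 2*(-22) = -221 + 44 = -177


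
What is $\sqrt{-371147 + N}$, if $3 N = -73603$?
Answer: $\frac{2 i \sqrt{890283}}{3} \approx 629.03 i$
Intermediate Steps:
$N = - \frac{73603}{3}$ ($N = \frac{1}{3} \left(-73603\right) = - \frac{73603}{3} \approx -24534.0$)
$\sqrt{-371147 + N} = \sqrt{-371147 - \frac{73603}{3}} = \sqrt{- \frac{1187044}{3}} = \frac{2 i \sqrt{890283}}{3}$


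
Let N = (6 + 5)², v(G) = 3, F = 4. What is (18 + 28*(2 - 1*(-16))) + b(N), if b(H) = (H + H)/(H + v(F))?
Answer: 32485/62 ≈ 523.95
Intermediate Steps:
N = 121 (N = 11² = 121)
b(H) = 2*H/(3 + H) (b(H) = (H + H)/(H + 3) = (2*H)/(3 + H) = 2*H/(3 + H))
(18 + 28*(2 - 1*(-16))) + b(N) = (18 + 28*(2 - 1*(-16))) + 2*121/(3 + 121) = (18 + 28*(2 + 16)) + 2*121/124 = (18 + 28*18) + 2*121*(1/124) = (18 + 504) + 121/62 = 522 + 121/62 = 32485/62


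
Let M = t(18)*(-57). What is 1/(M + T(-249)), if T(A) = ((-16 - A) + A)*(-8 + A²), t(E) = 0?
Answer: -1/991888 ≈ -1.0082e-6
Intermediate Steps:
M = 0 (M = 0*(-57) = 0)
T(A) = 128 - 16*A² (T(A) = -16*(-8 + A²) = 128 - 16*A²)
1/(M + T(-249)) = 1/(0 + (128 - 16*(-249)²)) = 1/(0 + (128 - 16*62001)) = 1/(0 + (128 - 992016)) = 1/(0 - 991888) = 1/(-991888) = -1/991888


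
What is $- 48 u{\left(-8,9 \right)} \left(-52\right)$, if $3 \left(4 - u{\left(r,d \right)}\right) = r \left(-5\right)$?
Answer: $-23296$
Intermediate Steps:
$u{\left(r,d \right)} = 4 + \frac{5 r}{3}$ ($u{\left(r,d \right)} = 4 - \frac{r \left(-5\right)}{3} = 4 - \frac{\left(-5\right) r}{3} = 4 + \frac{5 r}{3}$)
$- 48 u{\left(-8,9 \right)} \left(-52\right) = - 48 \left(4 + \frac{5}{3} \left(-8\right)\right) \left(-52\right) = - 48 \left(4 - \frac{40}{3}\right) \left(-52\right) = \left(-48\right) \left(- \frac{28}{3}\right) \left(-52\right) = 448 \left(-52\right) = -23296$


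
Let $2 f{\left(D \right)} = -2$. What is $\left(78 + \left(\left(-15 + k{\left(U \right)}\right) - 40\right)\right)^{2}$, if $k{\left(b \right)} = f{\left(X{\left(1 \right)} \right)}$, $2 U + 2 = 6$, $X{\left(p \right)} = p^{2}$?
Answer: $484$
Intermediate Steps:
$U = 2$ ($U = -1 + \frac{1}{2} \cdot 6 = -1 + 3 = 2$)
$f{\left(D \right)} = -1$ ($f{\left(D \right)} = \frac{1}{2} \left(-2\right) = -1$)
$k{\left(b \right)} = -1$
$\left(78 + \left(\left(-15 + k{\left(U \right)}\right) - 40\right)\right)^{2} = \left(78 - 56\right)^{2} = 22^{2} = 484$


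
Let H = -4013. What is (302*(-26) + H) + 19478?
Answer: 7613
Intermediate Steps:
(302*(-26) + H) + 19478 = (302*(-26) - 4013) + 19478 = (-7852 - 4013) + 19478 = -11865 + 19478 = 7613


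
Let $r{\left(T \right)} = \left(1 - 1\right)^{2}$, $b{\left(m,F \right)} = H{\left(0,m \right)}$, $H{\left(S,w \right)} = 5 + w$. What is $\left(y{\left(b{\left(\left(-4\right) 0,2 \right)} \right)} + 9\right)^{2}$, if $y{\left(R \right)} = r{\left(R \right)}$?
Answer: $81$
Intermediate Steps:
$b{\left(m,F \right)} = 5 + m$
$r{\left(T \right)} = 0$ ($r{\left(T \right)} = 0^{2} = 0$)
$y{\left(R \right)} = 0$
$\left(y{\left(b{\left(\left(-4\right) 0,2 \right)} \right)} + 9\right)^{2} = \left(0 + 9\right)^{2} = 9^{2} = 81$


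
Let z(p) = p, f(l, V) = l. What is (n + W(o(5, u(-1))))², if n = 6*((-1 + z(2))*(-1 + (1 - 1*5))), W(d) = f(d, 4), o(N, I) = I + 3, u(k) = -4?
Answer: 961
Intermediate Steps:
o(N, I) = 3 + I
W(d) = d
n = -30 (n = 6*((-1 + 2)*(-1 + (1 - 1*5))) = 6*(1*(-1 + (1 - 5))) = 6*(1*(-1 - 4)) = 6*(1*(-5)) = 6*(-5) = -30)
(n + W(o(5, u(-1))))² = (-30 + (3 - 4))² = (-30 - 1)² = (-31)² = 961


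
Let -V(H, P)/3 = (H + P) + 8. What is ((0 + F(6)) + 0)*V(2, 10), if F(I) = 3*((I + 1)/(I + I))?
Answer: -105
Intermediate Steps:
V(H, P) = -24 - 3*H - 3*P (V(H, P) = -3*((H + P) + 8) = -3*(8 + H + P) = -24 - 3*H - 3*P)
F(I) = 3*(1 + I)/(2*I) (F(I) = 3*((1 + I)/((2*I))) = 3*((1 + I)*(1/(2*I))) = 3*((1 + I)/(2*I)) = 3*(1 + I)/(2*I))
((0 + F(6)) + 0)*V(2, 10) = ((0 + (3/2)*(1 + 6)/6) + 0)*(-24 - 3*2 - 3*10) = ((0 + (3/2)*(⅙)*7) + 0)*(-24 - 6 - 30) = ((0 + 7/4) + 0)*(-60) = (7/4 + 0)*(-60) = (7/4)*(-60) = -105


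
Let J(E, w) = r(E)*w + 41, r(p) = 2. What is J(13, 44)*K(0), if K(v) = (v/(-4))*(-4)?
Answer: 0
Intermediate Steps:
J(E, w) = 41 + 2*w (J(E, w) = 2*w + 41 = 41 + 2*w)
K(v) = v (K(v) = (v*(-¼))*(-4) = -v/4*(-4) = v)
J(13, 44)*K(0) = (41 + 2*44)*0 = (41 + 88)*0 = 129*0 = 0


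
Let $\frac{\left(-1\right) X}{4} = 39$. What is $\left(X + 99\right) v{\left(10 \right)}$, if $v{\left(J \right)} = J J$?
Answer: $-5700$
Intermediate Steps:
$X = -156$ ($X = \left(-4\right) 39 = -156$)
$v{\left(J \right)} = J^{2}$
$\left(X + 99\right) v{\left(10 \right)} = \left(-156 + 99\right) 10^{2} = \left(-57\right) 100 = -5700$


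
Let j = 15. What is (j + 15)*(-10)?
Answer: -300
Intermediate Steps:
(j + 15)*(-10) = (15 + 15)*(-10) = 30*(-10) = -300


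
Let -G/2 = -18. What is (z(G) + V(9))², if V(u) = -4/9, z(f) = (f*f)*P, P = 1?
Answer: 135955600/81 ≈ 1.6785e+6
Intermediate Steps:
G = 36 (G = -2*(-18) = 36)
z(f) = f² (z(f) = (f*f)*1 = f²*1 = f²)
V(u) = -4/9 (V(u) = -4*⅑ = -4/9)
(z(G) + V(9))² = (36² - 4/9)² = (1296 - 4/9)² = (11660/9)² = 135955600/81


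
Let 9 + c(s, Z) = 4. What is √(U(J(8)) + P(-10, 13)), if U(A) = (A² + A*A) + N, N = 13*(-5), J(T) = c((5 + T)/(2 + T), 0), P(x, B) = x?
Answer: 5*I ≈ 5.0*I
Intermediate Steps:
c(s, Z) = -5 (c(s, Z) = -9 + 4 = -5)
J(T) = -5
N = -65
U(A) = -65 + 2*A² (U(A) = (A² + A*A) - 65 = (A² + A²) - 65 = 2*A² - 65 = -65 + 2*A²)
√(U(J(8)) + P(-10, 13)) = √((-65 + 2*(-5)²) - 10) = √((-65 + 2*25) - 10) = √((-65 + 50) - 10) = √(-15 - 10) = √(-25) = 5*I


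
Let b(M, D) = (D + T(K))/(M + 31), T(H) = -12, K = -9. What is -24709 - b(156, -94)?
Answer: -4620477/187 ≈ -24708.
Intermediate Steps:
b(M, D) = (-12 + D)/(31 + M) (b(M, D) = (D - 12)/(M + 31) = (-12 + D)/(31 + M))
-24709 - b(156, -94) = -24709 - (-12 - 94)/(31 + 156) = -24709 - (-106)/187 = -24709 - 1*(-106/187) = -24709 + 106/187 = -4620477/187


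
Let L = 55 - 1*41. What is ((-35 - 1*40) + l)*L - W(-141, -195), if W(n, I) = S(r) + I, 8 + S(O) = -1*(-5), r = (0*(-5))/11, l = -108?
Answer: -2364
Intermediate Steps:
r = 0 (r = 0*(1/11) = 0)
S(O) = -3 (S(O) = -8 - 1*(-5) = -8 + 5 = -3)
L = 14 (L = 55 - 41 = 14)
W(n, I) = -3 + I
((-35 - 1*40) + l)*L - W(-141, -195) = ((-35 - 1*40) - 108)*14 - (-3 - 195) = ((-35 - 40) - 108)*14 - 1*(-198) = (-75 - 108)*14 + 198 = -183*14 + 198 = -2562 + 198 = -2364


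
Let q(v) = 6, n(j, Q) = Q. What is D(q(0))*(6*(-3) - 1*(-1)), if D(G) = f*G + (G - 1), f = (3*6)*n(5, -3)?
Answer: 5423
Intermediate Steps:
f = -54 (f = (3*6)*(-3) = 18*(-3) = -54)
D(G) = -1 - 53*G (D(G) = -54*G + (G - 1) = -54*G + (-1 + G) = -1 - 53*G)
D(q(0))*(6*(-3) - 1*(-1)) = (-1 - 53*6)*(6*(-3) - 1*(-1)) = (-1 - 318)*(-18 + 1) = -319*(-17) = 5423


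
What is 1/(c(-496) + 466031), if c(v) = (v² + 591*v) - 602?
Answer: 1/418309 ≈ 2.3906e-6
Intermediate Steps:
c(v) = -602 + v² + 591*v
1/(c(-496) + 466031) = 1/((-602 + (-496)² + 591*(-496)) + 466031) = 1/((-602 + 246016 - 293136) + 466031) = 1/(-47722 + 466031) = 1/418309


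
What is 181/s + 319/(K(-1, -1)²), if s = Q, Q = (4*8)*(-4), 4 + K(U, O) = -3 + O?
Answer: 457/128 ≈ 3.5703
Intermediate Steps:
K(U, O) = -7 + O (K(U, O) = -4 + (-3 + O) = -7 + O)
Q = -128 (Q = 32*(-4) = -128)
s = -128
181/s + 319/(K(-1, -1)²) = 181/(-128) + 319/((-7 - 1)²) = 181*(-1/128) + 319/((-8)²) = -181/128 + 319/64 = 457/128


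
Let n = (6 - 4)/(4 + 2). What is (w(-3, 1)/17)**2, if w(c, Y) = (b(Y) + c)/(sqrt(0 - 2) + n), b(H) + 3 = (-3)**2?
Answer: 81/(289*(1 + 3*I*sqrt(2))**2) ≈ -0.013199 - 0.0065879*I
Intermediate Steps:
b(H) = 6 (b(H) = -3 + (-3)**2 = -3 + 9 = 6)
n = 1/3 (n = 2/6 = 2*(1/6) = 1/3 ≈ 0.33333)
w(c, Y) = (6 + c)/(1/3 + I*sqrt(2)) (w(c, Y) = (6 + c)/(sqrt(0 - 2) + 1/3) = (6 + c)/(sqrt(-2) + 1/3) = (6 + c)/(I*sqrt(2) + 1/3) = (6 + c)/(1/3 + I*sqrt(2)))
(w(-3, 1)/17)**2 = (((6 - 3)/(1/3 + I*sqrt(2)))/17)**2 = ((3/(1/3 + I*sqrt(2)))*(1/17))**2 = (3/(17*(1/3 + I*sqrt(2))))**2 = 9/(289*(1/3 + I*sqrt(2))**2)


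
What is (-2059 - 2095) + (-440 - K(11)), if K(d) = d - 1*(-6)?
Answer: -4611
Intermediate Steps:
K(d) = 6 + d (K(d) = d + 6 = 6 + d)
(-2059 - 2095) + (-440 - K(11)) = (-2059 - 2095) + (-440 - (6 + 11)) = -4154 + (-440 - 1*17) = -4154 + (-440 - 17) = -4154 - 457 = -4611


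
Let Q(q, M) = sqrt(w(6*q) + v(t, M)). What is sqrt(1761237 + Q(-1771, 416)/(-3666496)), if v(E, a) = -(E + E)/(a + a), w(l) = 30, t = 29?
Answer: sqrt(1000338410335942259712 - 1489514*sqrt(323726))/23832224 ≈ 1327.1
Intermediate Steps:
v(E, a) = -E/a (v(E, a) = -2*E/(2*a) = -2*E*1/(2*a) = -E/a)
Q(q, M) = sqrt(30 - 29/M) (Q(q, M) = sqrt(30 - 1*29/M) = sqrt(30 - 29/M))
sqrt(1761237 + Q(-1771, 416)/(-3666496)) = sqrt(1761237 + sqrt(30 - 29/416)/(-3666496)) = sqrt(1761237 + sqrt(30 - 29*1/416)*(-1/3666496)) = sqrt(1761237 + sqrt(30 - 29/416)*(-1/3666496)) = sqrt(1761237 + sqrt(12451/416)*(-1/3666496)) = sqrt(1761237 + (sqrt(323726)/104)*(-1/3666496)) = sqrt(1761237 - sqrt(323726)/381315584)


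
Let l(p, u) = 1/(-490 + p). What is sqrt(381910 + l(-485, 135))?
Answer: sqrt(14522127711)/195 ≈ 617.99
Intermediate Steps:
sqrt(381910 + l(-485, 135)) = sqrt(381910 + 1/(-490 - 485)) = sqrt(381910 + 1/(-975)) = sqrt(381910 - 1/975) = sqrt(372362249/975) = sqrt(14522127711)/195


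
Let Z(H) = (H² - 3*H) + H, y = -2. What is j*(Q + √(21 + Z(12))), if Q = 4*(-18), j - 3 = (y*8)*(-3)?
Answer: -3672 + 51*√141 ≈ -3066.4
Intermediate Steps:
j = 51 (j = 3 - 2*8*(-3) = 3 - 16*(-3) = 3 + 48 = 51)
Z(H) = H² - 2*H
Q = -72
j*(Q + √(21 + Z(12))) = 51*(-72 + √(21 + 12*(-2 + 12))) = 51*(-72 + √(21 + 12*10)) = 51*(-72 + √(21 + 120)) = 51*(-72 + √141) = -3672 + 51*√141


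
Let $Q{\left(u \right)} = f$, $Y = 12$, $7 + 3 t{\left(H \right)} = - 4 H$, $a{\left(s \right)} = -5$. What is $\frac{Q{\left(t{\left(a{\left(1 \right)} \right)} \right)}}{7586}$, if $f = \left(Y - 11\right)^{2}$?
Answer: $\frac{1}{7586} \approx 0.00013182$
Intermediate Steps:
$t{\left(H \right)} = - \frac{7}{3} - \frac{4 H}{3}$ ($t{\left(H \right)} = - \frac{7}{3} + \frac{\left(-4\right) H}{3} = - \frac{7}{3} - \frac{4 H}{3}$)
$f = 1$ ($f = \left(12 - 11\right)^{2} = 1^{2} = 1$)
$Q{\left(u \right)} = 1$
$\frac{Q{\left(t{\left(a{\left(1 \right)} \right)} \right)}}{7586} = 1 \cdot \frac{1}{7586} = \frac{1}{7586}$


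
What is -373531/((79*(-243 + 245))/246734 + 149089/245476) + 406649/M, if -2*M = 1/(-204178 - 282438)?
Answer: 7286814006687561334204/18412055267 ≈ 3.9576e+11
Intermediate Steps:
M = 1/973232 (M = -1/(2*(-204178 - 282438)) = -½/(-486616) = -½*(-1/486616) = 1/973232 ≈ 1.0275e-6)
-373531/((79*(-243 + 245))/246734 + 149089/245476) + 406649/M = -373531/((79*(-243 + 245))/246734 + 149089/245476) + 406649/(1/973232) = -373531/((79*2)*(1/246734) + 149089*(1/245476)) + 406649*973232 = -373531/(158*(1/246734) + 149089/245476) + 395763819568 = -373531/(79/123367 + 149089/245476) + 395763819568 = -373531/18412055267/30283637692 + 395763819568 = -373531*30283637692/18412055267 + 395763819568 = -11311877470730452/18412055267 + 395763819568 = 7286814006687561334204/18412055267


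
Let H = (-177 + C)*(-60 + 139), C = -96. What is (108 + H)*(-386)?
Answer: 8283174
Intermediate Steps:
H = -21567 (H = (-177 - 96)*(-60 + 139) = -273*79 = -21567)
(108 + H)*(-386) = (108 - 21567)*(-386) = -21459*(-386) = 8283174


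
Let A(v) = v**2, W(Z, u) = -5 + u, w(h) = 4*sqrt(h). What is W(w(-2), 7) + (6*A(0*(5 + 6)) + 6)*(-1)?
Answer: -4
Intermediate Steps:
W(w(-2), 7) + (6*A(0*(5 + 6)) + 6)*(-1) = (-5 + 7) + (6*(0*(5 + 6))**2 + 6)*(-1) = 2 + (6*(0*11)**2 + 6)*(-1) = 2 + (6*0**2 + 6)*(-1) = 2 + (6*0 + 6)*(-1) = 2 + (0 + 6)*(-1) = 2 + 6*(-1) = 2 - 6 = -4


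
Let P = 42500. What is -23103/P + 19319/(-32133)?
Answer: -91966247/80332500 ≈ -1.1448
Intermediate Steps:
-23103/P + 19319/(-32133) = -23103/42500 + 19319/(-32133) = -23103*1/42500 + 19319*(-1/32133) = -1359/2500 - 19319/32133 = -91966247/80332500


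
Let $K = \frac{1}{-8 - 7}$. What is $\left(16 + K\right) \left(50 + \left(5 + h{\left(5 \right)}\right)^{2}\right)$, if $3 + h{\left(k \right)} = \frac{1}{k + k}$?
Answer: $\frac{1300399}{1500} \approx 866.93$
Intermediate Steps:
$K = - \frac{1}{15}$ ($K = \frac{1}{-15} = - \frac{1}{15} \approx -0.066667$)
$h{\left(k \right)} = -3 + \frac{1}{2 k}$ ($h{\left(k \right)} = -3 + \frac{1}{k + k} = -3 + \frac{1}{2 k}$)
$\left(16 + K\right) \left(50 + \left(5 + h{\left(5 \right)}\right)^{2}\right) = \left(16 - \frac{1}{15}\right) \left(50 + \left(5 - \left(3 - \frac{1}{2 \cdot 5}\right)\right)^{2}\right) = \frac{239 \left(50 + \left(5 + \left(-3 + \frac{1}{2} \cdot \frac{1}{5}\right)\right)^{2}\right)}{15} = \frac{239 \left(50 + \left(5 + \left(-3 + \frac{1}{10}\right)\right)^{2}\right)}{15} = \frac{239 \left(50 + \left(5 - \frac{29}{10}\right)^{2}\right)}{15} = \frac{239 \left(50 + \left(\frac{21}{10}\right)^{2}\right)}{15} = \frac{239 \left(50 + \frac{441}{100}\right)}{15} = \frac{239}{15} \cdot \frac{5441}{100} = \frac{1300399}{1500}$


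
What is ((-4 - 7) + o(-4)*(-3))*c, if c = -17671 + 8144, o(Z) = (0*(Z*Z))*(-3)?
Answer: 104797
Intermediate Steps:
o(Z) = 0 (o(Z) = (0*Z²)*(-3) = 0*(-3) = 0)
c = -9527
((-4 - 7) + o(-4)*(-3))*c = ((-4 - 7) + 0*(-3))*(-9527) = (-11 + 0)*(-9527) = -11*(-9527) = 104797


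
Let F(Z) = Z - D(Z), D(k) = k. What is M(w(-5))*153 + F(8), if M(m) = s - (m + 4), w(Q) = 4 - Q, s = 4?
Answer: -1377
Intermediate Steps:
F(Z) = 0 (F(Z) = Z - Z = 0)
M(m) = -m (M(m) = 4 - (m + 4) = 4 - (4 + m) = 4 + (-4 - m) = -m)
M(w(-5))*153 + F(8) = -(4 - 1*(-5))*153 + 0 = -(4 + 5)*153 + 0 = -1*9*153 + 0 = -9*153 + 0 = -1377 + 0 = -1377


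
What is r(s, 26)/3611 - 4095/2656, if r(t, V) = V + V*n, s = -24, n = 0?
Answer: -14717989/9590816 ≈ -1.5346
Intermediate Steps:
r(t, V) = V (r(t, V) = V + V*0 = V + 0 = V)
r(s, 26)/3611 - 4095/2656 = 26/3611 - 4095/2656 = -14717989/9590816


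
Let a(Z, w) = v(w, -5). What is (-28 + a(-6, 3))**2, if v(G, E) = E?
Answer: 1089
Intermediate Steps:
a(Z, w) = -5
(-28 + a(-6, 3))**2 = (-28 - 5)**2 = (-33)**2 = 1089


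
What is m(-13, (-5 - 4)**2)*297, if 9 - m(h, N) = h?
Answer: 6534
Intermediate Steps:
m(h, N) = 9 - h
m(-13, (-5 - 4)**2)*297 = (9 - 1*(-13))*297 = (9 + 13)*297 = 22*297 = 6534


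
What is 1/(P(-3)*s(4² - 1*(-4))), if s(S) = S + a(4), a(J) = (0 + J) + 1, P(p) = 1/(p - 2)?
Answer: -⅕ ≈ -0.20000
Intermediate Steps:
P(p) = 1/(-2 + p)
a(J) = 1 + J (a(J) = J + 1 = 1 + J)
s(S) = 5 + S (s(S) = S + (1 + 4) = S + 5 = 5 + S)
1/(P(-3)*s(4² - 1*(-4))) = 1/((5 + (4² - 1*(-4)))/(-2 - 3)) = 1/((5 + (16 + 4))/(-5)) = 1/(-(5 + 20)/5) = 1/(-⅕*25) = 1/(-5) = -⅕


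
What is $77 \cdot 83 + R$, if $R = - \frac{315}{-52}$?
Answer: $\frac{332647}{52} \approx 6397.1$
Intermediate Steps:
$R = \frac{315}{52}$ ($R = \left(-315\right) \left(- \frac{1}{52}\right) = \frac{315}{52} \approx 6.0577$)
$77 \cdot 83 + R = 77 \cdot 83 + \frac{315}{52} = 6391 + \frac{315}{52} = \frac{332647}{52}$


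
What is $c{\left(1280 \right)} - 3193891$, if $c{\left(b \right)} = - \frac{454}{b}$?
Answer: $- \frac{2044090467}{640} \approx -3.1939 \cdot 10^{6}$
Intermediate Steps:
$c{\left(1280 \right)} - 3193891 = - \frac{454}{1280} - 3193891 = \left(-454\right) \frac{1}{1280} - 3193891 = - \frac{227}{640} - 3193891 = - \frac{2044090467}{640}$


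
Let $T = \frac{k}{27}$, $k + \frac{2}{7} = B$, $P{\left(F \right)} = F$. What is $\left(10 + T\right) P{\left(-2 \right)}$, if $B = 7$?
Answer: $- \frac{3874}{189} \approx -20.497$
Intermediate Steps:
$k = \frac{47}{7}$ ($k = - \frac{2}{7} + 7 = \frac{47}{7} \approx 6.7143$)
$T = \frac{47}{189}$ ($T = \frac{47}{7 \cdot 27} = \frac{47}{7} \cdot \frac{1}{27} = \frac{47}{189} \approx 0.24868$)
$\left(10 + T\right) P{\left(-2 \right)} = \left(10 + \frac{47}{189}\right) \left(-2\right) = \frac{1937}{189} \left(-2\right) = - \frac{3874}{189}$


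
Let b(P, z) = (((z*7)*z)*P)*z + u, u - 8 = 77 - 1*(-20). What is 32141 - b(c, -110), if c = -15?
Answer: -139722964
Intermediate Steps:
u = 105 (u = 8 + (77 - 1*(-20)) = 8 + (77 + 20) = 8 + 97 = 105)
b(P, z) = 105 + 7*P*z**3 (b(P, z) = (((z*7)*z)*P)*z + 105 = (((7*z)*z)*P)*z + 105 = ((7*z**2)*P)*z + 105 = (7*P*z**2)*z + 105 = 7*P*z**3 + 105 = 105 + 7*P*z**3)
32141 - b(c, -110) = 32141 - (105 + 7*(-15)*(-110)**3) = 32141 - (105 + 7*(-15)*(-1331000)) = 32141 - (105 + 139755000) = 32141 - 1*139755105 = 32141 - 139755105 = -139722964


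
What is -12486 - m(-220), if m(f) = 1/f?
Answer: -2746919/220 ≈ -12486.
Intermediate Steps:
-12486 - m(-220) = -12486 - 1/(-220) = -12486 - 1*(-1/220) = -12486 + 1/220 = -2746919/220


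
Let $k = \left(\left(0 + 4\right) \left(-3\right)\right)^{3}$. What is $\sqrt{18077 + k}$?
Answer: $\sqrt{16349} \approx 127.86$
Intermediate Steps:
$k = -1728$ ($k = \left(4 \left(-3\right)\right)^{3} = \left(-12\right)^{3} = -1728$)
$\sqrt{18077 + k} = \sqrt{18077 - 1728} = \sqrt{16349}$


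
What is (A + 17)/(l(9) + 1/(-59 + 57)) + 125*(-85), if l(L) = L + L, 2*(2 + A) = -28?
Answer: -371873/35 ≈ -10625.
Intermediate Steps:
A = -16 (A = -2 + (1/2)*(-28) = -2 - 14 = -16)
l(L) = 2*L
(A + 17)/(l(9) + 1/(-59 + 57)) + 125*(-85) = (-16 + 17)/(2*9 + 1/(-59 + 57)) + 125*(-85) = 1/(18 + 1/(-2)) - 10625 = 1/(18 - 1/2) - 10625 = 1/(35/2) - 10625 = 1*(2/35) - 10625 = 2/35 - 10625 = -371873/35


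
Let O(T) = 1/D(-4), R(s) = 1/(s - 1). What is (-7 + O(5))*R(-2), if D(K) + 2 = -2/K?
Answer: 23/9 ≈ 2.5556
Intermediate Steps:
D(K) = -2 - 2/K
R(s) = 1/(-1 + s)
O(T) = -2/3 (O(T) = 1/(-2 - 2/(-4)) = 1/(-2 - 2*(-1/4)) = 1/(-2 + 1/2) = 1/(-3/2) = -2/3)
(-7 + O(5))*R(-2) = (-7 - 2/3)/(-1 - 2) = -23/3/(-3) = -23/3*(-1/3) = 23/9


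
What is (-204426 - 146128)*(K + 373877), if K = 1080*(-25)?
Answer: -121599119858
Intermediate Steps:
K = -27000
(-204426 - 146128)*(K + 373877) = (-204426 - 146128)*(-27000 + 373877) = -350554*346877 = -121599119858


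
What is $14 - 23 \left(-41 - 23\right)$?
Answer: $1486$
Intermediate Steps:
$14 - 23 \left(-41 - 23\right) = 14 - -1472 = 14 + 1472 = 1486$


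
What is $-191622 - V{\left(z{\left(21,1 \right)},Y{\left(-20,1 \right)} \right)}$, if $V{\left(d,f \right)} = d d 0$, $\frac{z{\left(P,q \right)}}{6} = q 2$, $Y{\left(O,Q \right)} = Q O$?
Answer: $-191622$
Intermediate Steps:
$Y{\left(O,Q \right)} = O Q$
$z{\left(P,q \right)} = 12 q$ ($z{\left(P,q \right)} = 6 q 2 = 6 \cdot 2 q = 12 q$)
$V{\left(d,f \right)} = 0$ ($V{\left(d,f \right)} = d^{2} \cdot 0 = 0$)
$-191622 - V{\left(z{\left(21,1 \right)},Y{\left(-20,1 \right)} \right)} = -191622 - 0 = -191622 + 0 = -191622$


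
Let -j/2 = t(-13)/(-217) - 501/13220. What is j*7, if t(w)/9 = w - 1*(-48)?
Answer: 4273017/204910 ≈ 20.853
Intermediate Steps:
t(w) = 432 + 9*w (t(w) = 9*(w - 1*(-48)) = 9*(w + 48) = 9*(48 + w) = 432 + 9*w)
j = 610431/204910 (j = -2*((432 + 9*(-13))/(-217) - 501/13220) = -2*((432 - 117)*(-1/217) - 501*1/13220) = -2*(315*(-1/217) - 501/13220) = -2*(-45/31 - 501/13220) = -2*(-610431/409820) = 610431/204910 ≈ 2.9790)
j*7 = (610431/204910)*7 = 4273017/204910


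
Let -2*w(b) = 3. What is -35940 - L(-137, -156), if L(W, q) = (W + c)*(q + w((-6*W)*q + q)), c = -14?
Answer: -119445/2 ≈ -59723.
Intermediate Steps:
w(b) = -3/2 (w(b) = -1/2*3 = -3/2)
L(W, q) = (-14 + W)*(-3/2 + q) (L(W, q) = (W - 14)*(q - 3/2) = (-14 + W)*(-3/2 + q))
-35940 - L(-137, -156) = -35940 - (21 - 14*(-156) - 3/2*(-137) - 137*(-156)) = -35940 - (21 + 2184 + 411/2 + 21372) = -35940 - 1*47565/2 = -35940 - 47565/2 = -119445/2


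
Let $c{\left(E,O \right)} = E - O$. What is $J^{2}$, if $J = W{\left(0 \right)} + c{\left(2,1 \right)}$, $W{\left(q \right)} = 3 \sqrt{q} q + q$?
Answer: $1$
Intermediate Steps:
$W{\left(q \right)} = q + 3 q^{\frac{3}{2}}$ ($W{\left(q \right)} = 3 q^{\frac{3}{2}} + q = q + 3 q^{\frac{3}{2}}$)
$J = 1$ ($J = \left(0 + 3 \cdot 0^{\frac{3}{2}}\right) + \left(2 - 1\right) = \left(0 + 3 \cdot 0\right) + \left(2 - 1\right) = \left(0 + 0\right) + 1 = 0 + 1 = 1$)
$J^{2} = 1^{2} = 1$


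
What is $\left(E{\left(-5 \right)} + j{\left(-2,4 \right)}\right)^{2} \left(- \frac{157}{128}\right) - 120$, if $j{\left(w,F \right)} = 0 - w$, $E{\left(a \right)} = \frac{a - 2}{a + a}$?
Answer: $- \frac{1650453}{12800} \approx -128.94$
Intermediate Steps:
$E{\left(a \right)} = \frac{-2 + a}{2 a}$
$j{\left(w,F \right)} = - w$
$\left(E{\left(-5 \right)} + j{\left(-2,4 \right)}\right)^{2} \left(- \frac{157}{128}\right) - 120 = \left(\frac{-2 - 5}{2 \left(-5\right)} - -2\right)^{2} \left(- \frac{157}{128}\right) - 120 = \left(\frac{1}{2} \left(- \frac{1}{5}\right) \left(-7\right) + 2\right)^{2} \left(\left(-157\right) \frac{1}{128}\right) - 120 = \left(\frac{7}{10} + 2\right)^{2} \left(- \frac{157}{128}\right) - 120 = \left(\frac{27}{10}\right)^{2} \left(- \frac{157}{128}\right) - 120 = \frac{729}{100} \left(- \frac{157}{128}\right) - 120 = - \frac{114453}{12800} - 120 = - \frac{1650453}{12800}$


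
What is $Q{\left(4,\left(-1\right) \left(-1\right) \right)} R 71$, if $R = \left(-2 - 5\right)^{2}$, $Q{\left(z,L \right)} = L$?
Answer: $3479$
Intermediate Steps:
$R = 49$ ($R = \left(-7\right)^{2} = 49$)
$Q{\left(4,\left(-1\right) \left(-1\right) \right)} R 71 = \left(-1\right) \left(-1\right) 49 \cdot 71 = 1 \cdot 49 \cdot 71 = 49 \cdot 71 = 3479$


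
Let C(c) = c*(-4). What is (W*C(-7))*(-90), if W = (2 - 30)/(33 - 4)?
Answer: 70560/29 ≈ 2433.1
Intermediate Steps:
W = -28/29 ≈ -0.96552
C(c) = -4*c
(W*C(-7))*(-90) = -(-112)*(-7)/29*(-90) = -28/29*28*(-90) = -784/29*(-90) = 70560/29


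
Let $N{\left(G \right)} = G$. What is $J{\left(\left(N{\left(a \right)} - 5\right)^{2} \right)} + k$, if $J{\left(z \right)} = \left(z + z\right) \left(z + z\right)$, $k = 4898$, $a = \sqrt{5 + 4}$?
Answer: $4962$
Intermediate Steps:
$a = 3$ ($a = \sqrt{9} = 3$)
$J{\left(z \right)} = 4 z^{2}$ ($J{\left(z \right)} = 2 z 2 z = 4 z^{2}$)
$J{\left(\left(N{\left(a \right)} - 5\right)^{2} \right)} + k = 4 \left(\left(3 - 5\right)^{2}\right)^{2} + 4898 = 4 \left(\left(-2\right)^{2}\right)^{2} + 4898 = 4 \cdot 4^{2} + 4898 = 4 \cdot 16 + 4898 = 64 + 4898 = 4962$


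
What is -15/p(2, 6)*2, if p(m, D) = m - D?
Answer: 15/2 ≈ 7.5000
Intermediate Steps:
-15/p(2, 6)*2 = -15/(2 - 1*6)*2 = -15/(2 - 6)*2 = -15/(-4)*2 = -15*(-1/4)*2 = (15/4)*2 = 15/2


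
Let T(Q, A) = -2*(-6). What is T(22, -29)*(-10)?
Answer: -120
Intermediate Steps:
T(Q, A) = 12
T(22, -29)*(-10) = 12*(-10) = -120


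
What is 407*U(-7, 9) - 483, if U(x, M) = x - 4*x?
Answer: 8064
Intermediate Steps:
U(x, M) = -3*x
407*U(-7, 9) - 483 = 407*(-3*(-7)) - 483 = 407*21 - 483 = 8547 - 483 = 8064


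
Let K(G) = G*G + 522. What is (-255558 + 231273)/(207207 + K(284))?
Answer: -4857/57677 ≈ -0.084210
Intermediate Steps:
K(G) = 522 + G**2 (K(G) = G**2 + 522 = 522 + G**2)
(-255558 + 231273)/(207207 + K(284)) = (-255558 + 231273)/(207207 + (522 + 284**2)) = -24285/(207207 + (522 + 80656)) = -24285/(207207 + 81178) = -24285/288385 = -24285*1/288385 = -4857/57677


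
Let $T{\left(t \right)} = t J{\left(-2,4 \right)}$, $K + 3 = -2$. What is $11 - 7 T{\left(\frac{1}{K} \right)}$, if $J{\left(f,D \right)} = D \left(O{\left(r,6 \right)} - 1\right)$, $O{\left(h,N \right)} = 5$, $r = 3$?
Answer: $\frac{167}{5} \approx 33.4$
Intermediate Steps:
$K = -5$ ($K = -3 - 2 = -5$)
$J{\left(f,D \right)} = 4 D$ ($J{\left(f,D \right)} = D \left(5 - 1\right) = D 4 = 4 D$)
$T{\left(t \right)} = 16 t$ ($T{\left(t \right)} = t 4 \cdot 4 = t 16 = 16 t$)
$11 - 7 T{\left(\frac{1}{K} \right)} = 11 - 7 \frac{16}{-5} = 11 - 7 \cdot 16 \left(- \frac{1}{5}\right) = 11 - - \frac{112}{5} = 11 + \frac{112}{5} = \frac{167}{5}$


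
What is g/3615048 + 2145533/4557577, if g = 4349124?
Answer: 766046452587/457662767186 ≈ 1.6738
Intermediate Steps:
g/3615048 + 2145533/4557577 = 4349124/3615048 + 2145533/4557577 = 4349124*(1/3615048) + 2145533*(1/4557577) = 120809/100418 + 2145533/4557577 = 766046452587/457662767186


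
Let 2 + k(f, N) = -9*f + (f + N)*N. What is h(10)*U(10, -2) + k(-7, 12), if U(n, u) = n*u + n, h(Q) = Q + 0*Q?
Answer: 21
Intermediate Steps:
h(Q) = Q (h(Q) = Q + 0 = Q)
k(f, N) = -2 - 9*f + N*(N + f) (k(f, N) = -2 + (-9*f + (f + N)*N) = -2 + (-9*f + (N + f)*N) = -2 + (-9*f + N*(N + f)) = -2 - 9*f + N*(N + f))
U(n, u) = n + n*u
h(10)*U(10, -2) + k(-7, 12) = 10*(10*(1 - 2)) + (-2 + 12² - 9*(-7) + 12*(-7)) = 10*(10*(-1)) + (-2 + 144 + 63 - 84) = 10*(-10) + 121 = -100 + 121 = 21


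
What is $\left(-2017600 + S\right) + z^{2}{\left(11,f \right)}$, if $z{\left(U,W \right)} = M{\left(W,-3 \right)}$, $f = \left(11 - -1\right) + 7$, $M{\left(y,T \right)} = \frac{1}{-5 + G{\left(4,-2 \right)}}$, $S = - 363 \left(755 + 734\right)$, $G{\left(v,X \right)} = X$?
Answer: $- \frac{125347242}{49} \approx -2.5581 \cdot 10^{6}$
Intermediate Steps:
$S = -540507$ ($S = \left(-363\right) 1489 = -540507$)
$M{\left(y,T \right)} = - \frac{1}{7}$ ($M{\left(y,T \right)} = \frac{1}{-5 - 2} = \frac{1}{-7} = - \frac{1}{7}$)
$f = 19$ ($f = \left(11 + 1\right) + 7 = 12 + 7 = 19$)
$z{\left(U,W \right)} = - \frac{1}{7}$
$\left(-2017600 + S\right) + z^{2}{\left(11,f \right)} = \left(-2017600 - 540507\right) + \left(- \frac{1}{7}\right)^{2} = -2558107 + \frac{1}{49} = - \frac{125347242}{49}$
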